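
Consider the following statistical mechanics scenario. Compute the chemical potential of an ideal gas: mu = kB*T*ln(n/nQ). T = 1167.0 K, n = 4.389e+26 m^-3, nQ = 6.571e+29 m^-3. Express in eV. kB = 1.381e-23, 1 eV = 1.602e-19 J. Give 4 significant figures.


Step 1: n/nQ = 4.389e+26/6.571e+29 = 0.0006679
Step 2: ln(n/nQ) = -7.311
Step 3: mu = kB*T*ln(n/nQ) = 1.612e-20*-7.311 = -1.178e-19 J
Step 4: Convert to eV: -1.178e-19/1.602e-19 = -0.7355 eV

-0.7355


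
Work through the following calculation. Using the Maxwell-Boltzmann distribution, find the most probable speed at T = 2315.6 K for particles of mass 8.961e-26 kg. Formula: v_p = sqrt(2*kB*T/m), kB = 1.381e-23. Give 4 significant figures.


Step 1: Numerator = 2*kB*T = 2*1.381e-23*2315.6 = 6.396e-20
Step 2: Ratio = 6.396e-20 / 8.961e-26 = 7.137e+05
Step 3: v_p = sqrt(7.137e+05) = 844.8 m/s

844.8


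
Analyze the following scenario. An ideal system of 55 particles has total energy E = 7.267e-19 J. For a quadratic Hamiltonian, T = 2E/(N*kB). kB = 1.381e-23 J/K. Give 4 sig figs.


Step 1: Numerator = 2*E = 2*7.267e-19 = 1.453e-18 J
Step 2: Denominator = N*kB = 55*1.381e-23 = 7.595e-22
Step 3: T = 1.453e-18 / 7.595e-22 = 1914 K

1914


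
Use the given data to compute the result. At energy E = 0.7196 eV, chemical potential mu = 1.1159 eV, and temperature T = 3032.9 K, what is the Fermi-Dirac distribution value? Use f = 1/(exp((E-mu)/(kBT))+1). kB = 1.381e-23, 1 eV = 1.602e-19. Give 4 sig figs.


Step 1: (E - mu) = 0.7196 - 1.1159 = -0.3963 eV
Step 2: Convert: (E-mu)*eV = -6.349e-20 J
Step 3: x = (E-mu)*eV/(kB*T) = -1.516
Step 4: f = 1/(exp(-1.516)+1) = 0.8199

0.8199


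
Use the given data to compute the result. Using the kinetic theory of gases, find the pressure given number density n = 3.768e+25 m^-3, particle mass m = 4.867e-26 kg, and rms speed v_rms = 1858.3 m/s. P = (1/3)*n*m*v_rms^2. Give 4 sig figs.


Step 1: v_rms^2 = 1858.3^2 = 3.453e+06
Step 2: n*m = 3.768e+25*4.867e-26 = 1.834
Step 3: P = (1/3)*1.834*3.453e+06 = 2.111e+06 Pa

2.111e+06


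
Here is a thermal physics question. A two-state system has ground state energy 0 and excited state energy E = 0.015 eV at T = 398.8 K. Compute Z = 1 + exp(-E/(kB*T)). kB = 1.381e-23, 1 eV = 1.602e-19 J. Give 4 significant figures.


Step 1: Compute beta*E = E*eV/(kB*T) = 0.015*1.602e-19/(1.381e-23*398.8) = 0.4363
Step 2: exp(-beta*E) = exp(-0.4363) = 0.6464
Step 3: Z = 1 + 0.6464 = 1.646

1.646


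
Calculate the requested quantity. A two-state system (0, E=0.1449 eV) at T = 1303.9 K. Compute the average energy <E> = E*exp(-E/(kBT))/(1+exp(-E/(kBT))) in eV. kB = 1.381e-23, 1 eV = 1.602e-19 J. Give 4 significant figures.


Step 1: beta*E = 0.1449*1.602e-19/(1.381e-23*1303.9) = 1.289
Step 2: exp(-beta*E) = 0.2755
Step 3: <E> = 0.1449*0.2755/(1+0.2755) = 0.0313 eV

0.0313


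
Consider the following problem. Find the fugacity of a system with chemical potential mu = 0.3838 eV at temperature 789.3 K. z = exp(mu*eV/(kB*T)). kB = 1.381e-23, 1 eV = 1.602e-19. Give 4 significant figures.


Step 1: Convert mu to Joules: 0.3838*1.602e-19 = 6.148e-20 J
Step 2: kB*T = 1.381e-23*789.3 = 1.09e-20 J
Step 3: mu/(kB*T) = 5.641
Step 4: z = exp(5.641) = 281.7

281.7


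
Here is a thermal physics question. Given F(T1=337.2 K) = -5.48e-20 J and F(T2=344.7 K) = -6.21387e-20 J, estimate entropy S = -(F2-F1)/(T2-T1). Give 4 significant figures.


Step 1: dF = F2 - F1 = -6.21387e-20 - (-5.48e-20) = -7.3387e-21 J
Step 2: dT = T2 - T1 = 344.7 - 337.2 = 7.5 K
Step 3: S = -dF/dT = -(-7.3387e-21)/7.5 = 9.785e-22 J/K

9.785e-22


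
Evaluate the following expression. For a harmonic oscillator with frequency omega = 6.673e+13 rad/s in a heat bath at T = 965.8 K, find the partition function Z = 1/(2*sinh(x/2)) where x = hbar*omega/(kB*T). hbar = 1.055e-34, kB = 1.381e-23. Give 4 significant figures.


Step 1: Compute x = hbar*omega/(kB*T) = 1.055e-34*6.673e+13/(1.381e-23*965.8) = 0.5278
Step 2: x/2 = 0.2639
Step 3: sinh(x/2) = 0.267
Step 4: Z = 1/(2*0.267) = 1.873

1.873


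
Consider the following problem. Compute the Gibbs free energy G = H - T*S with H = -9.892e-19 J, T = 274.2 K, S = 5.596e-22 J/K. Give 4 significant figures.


Step 1: T*S = 274.2 * 5.596e-22 = 1.534e-19 J
Step 2: G = H - T*S = -9.892e-19 - 1.534e-19
Step 3: G = -1.143e-18 J

-1.143e-18


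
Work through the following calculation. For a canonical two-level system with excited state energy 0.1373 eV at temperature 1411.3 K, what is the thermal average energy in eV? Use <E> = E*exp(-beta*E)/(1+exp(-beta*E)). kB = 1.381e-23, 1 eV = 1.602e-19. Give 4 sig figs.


Step 1: beta*E = 0.1373*1.602e-19/(1.381e-23*1411.3) = 1.129
Step 2: exp(-beta*E) = 0.3235
Step 3: <E> = 0.1373*0.3235/(1+0.3235) = 0.03356 eV

0.03356


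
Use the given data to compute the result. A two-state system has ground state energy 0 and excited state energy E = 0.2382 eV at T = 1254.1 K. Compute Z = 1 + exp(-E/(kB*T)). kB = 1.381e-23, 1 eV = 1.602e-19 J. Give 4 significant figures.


Step 1: Compute beta*E = E*eV/(kB*T) = 0.2382*1.602e-19/(1.381e-23*1254.1) = 2.203
Step 2: exp(-beta*E) = exp(-2.203) = 0.1104
Step 3: Z = 1 + 0.1104 = 1.11

1.11


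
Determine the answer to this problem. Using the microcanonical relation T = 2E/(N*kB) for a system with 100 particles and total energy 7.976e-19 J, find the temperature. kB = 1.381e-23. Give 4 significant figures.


Step 1: Numerator = 2*E = 2*7.976e-19 = 1.595e-18 J
Step 2: Denominator = N*kB = 100*1.381e-23 = 1.381e-21
Step 3: T = 1.595e-18 / 1.381e-21 = 1155 K

1155


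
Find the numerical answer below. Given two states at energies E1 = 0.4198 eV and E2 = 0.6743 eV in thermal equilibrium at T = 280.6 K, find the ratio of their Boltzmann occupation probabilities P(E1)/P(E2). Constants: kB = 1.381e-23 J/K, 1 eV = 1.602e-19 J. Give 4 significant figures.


Step 1: Compute energy difference dE = E1 - E2 = 0.4198 - 0.6743 = -0.2545 eV
Step 2: Convert to Joules: dE_J = -0.2545 * 1.602e-19 = -4.077e-20 J
Step 3: Compute exponent = -dE_J / (kB * T) = -(-4.077e-20) / (1.381e-23 * 280.6) = 10.52
Step 4: P(E1)/P(E2) = exp(10.52) = 3.71e+04

3.71e+04


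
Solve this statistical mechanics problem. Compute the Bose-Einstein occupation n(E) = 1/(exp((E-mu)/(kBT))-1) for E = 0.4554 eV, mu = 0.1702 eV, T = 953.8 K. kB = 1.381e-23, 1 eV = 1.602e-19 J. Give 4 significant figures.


Step 1: (E - mu) = 0.2852 eV
Step 2: x = (E-mu)*eV/(kB*T) = 0.2852*1.602e-19/(1.381e-23*953.8) = 3.469
Step 3: exp(x) = 32.09
Step 4: n = 1/(exp(x)-1) = 0.03216

0.03216


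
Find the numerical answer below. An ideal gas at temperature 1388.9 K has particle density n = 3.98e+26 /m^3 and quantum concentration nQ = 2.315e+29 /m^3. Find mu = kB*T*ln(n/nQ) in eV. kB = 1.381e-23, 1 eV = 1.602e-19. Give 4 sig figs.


Step 1: n/nQ = 3.98e+26/2.315e+29 = 0.001719
Step 2: ln(n/nQ) = -6.366
Step 3: mu = kB*T*ln(n/nQ) = 1.918e-20*-6.366 = -1.221e-19 J
Step 4: Convert to eV: -1.221e-19/1.602e-19 = -0.7622 eV

-0.7622


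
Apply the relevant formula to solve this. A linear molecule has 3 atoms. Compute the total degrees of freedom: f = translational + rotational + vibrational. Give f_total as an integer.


Step 1: Translational DOF = 3
Step 2: Rotational DOF (linear) = 2
Step 3: Vibrational DOF = 3*3 - 5 = 4
Step 4: Total = 3 + 2 + 4 = 9

9


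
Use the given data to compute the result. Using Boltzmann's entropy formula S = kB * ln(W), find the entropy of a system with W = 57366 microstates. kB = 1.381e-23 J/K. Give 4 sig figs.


Step 1: ln(W) = ln(57366) = 10.96
Step 2: S = kB * ln(W) = 1.381e-23 * 10.96
Step 3: S = 1.513e-22 J/K

1.513e-22


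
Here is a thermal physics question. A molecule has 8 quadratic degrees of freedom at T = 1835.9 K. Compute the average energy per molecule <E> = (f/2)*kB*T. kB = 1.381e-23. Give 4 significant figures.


Step 1: f/2 = 8/2 = 4
Step 2: kB*T = 1.381e-23 * 1835.9 = 2.535e-20
Step 3: <E> = 4 * 2.535e-20 = 1.014e-19 J

1.014e-19


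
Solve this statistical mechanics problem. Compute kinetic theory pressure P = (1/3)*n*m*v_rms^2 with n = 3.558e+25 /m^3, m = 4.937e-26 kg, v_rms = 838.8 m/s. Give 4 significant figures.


Step 1: v_rms^2 = 838.8^2 = 7.036e+05
Step 2: n*m = 3.558e+25*4.937e-26 = 1.757
Step 3: P = (1/3)*1.757*7.036e+05 = 4.12e+05 Pa

4.12e+05


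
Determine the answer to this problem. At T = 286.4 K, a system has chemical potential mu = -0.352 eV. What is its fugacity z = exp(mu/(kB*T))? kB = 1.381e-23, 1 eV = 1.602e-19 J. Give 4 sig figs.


Step 1: Convert mu to Joules: -0.352*1.602e-19 = -5.639e-20 J
Step 2: kB*T = 1.381e-23*286.4 = 3.955e-21 J
Step 3: mu/(kB*T) = -14.26
Step 4: z = exp(-14.26) = 6.429e-07

6.429e-07


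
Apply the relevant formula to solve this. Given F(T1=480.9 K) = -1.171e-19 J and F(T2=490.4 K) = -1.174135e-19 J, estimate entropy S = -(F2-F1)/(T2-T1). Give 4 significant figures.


Step 1: dF = F2 - F1 = -1.174135e-19 - (-1.171e-19) = -3.135e-22 J
Step 2: dT = T2 - T1 = 490.4 - 480.9 = 9.5 K
Step 3: S = -dF/dT = -(-3.135e-22)/9.5 = 3.3e-23 J/K

3.3e-23


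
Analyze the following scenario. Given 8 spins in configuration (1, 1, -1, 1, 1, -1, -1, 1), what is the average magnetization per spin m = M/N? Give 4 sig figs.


Step 1: Count up spins (+1): 5, down spins (-1): 3
Step 2: Total magnetization M = 5 - 3 = 2
Step 3: m = M/N = 2/8 = 0.25

0.25


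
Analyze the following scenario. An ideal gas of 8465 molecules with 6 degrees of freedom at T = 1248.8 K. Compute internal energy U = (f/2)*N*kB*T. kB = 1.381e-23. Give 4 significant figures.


Step 1: f/2 = 6/2 = 3.0
Step 2: N*kB*T = 8465*1.381e-23*1248.8 = 1.46e-16
Step 3: U = 3.0 * 1.46e-16 = 4.38e-16 J

4.38e-16


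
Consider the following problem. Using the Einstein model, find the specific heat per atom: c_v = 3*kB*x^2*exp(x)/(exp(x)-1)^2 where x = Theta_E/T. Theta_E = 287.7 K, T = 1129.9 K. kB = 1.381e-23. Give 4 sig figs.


Step 1: x = Theta_E/T = 287.7/1129.9 = 0.2546
Step 2: x^2 = 0.06483
Step 3: exp(x) = 1.29
Step 4: c_v = 3*1.381e-23*0.06483*1.29/(1.29-1)^2 = 4.121e-23

4.121e-23


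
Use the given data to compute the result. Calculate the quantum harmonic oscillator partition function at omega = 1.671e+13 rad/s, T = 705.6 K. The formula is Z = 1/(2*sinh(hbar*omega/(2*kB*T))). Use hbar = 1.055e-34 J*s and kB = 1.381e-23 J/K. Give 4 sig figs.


Step 1: Compute x = hbar*omega/(kB*T) = 1.055e-34*1.671e+13/(1.381e-23*705.6) = 0.1809
Step 2: x/2 = 0.09046
Step 3: sinh(x/2) = 0.09058
Step 4: Z = 1/(2*0.09058) = 5.52

5.52


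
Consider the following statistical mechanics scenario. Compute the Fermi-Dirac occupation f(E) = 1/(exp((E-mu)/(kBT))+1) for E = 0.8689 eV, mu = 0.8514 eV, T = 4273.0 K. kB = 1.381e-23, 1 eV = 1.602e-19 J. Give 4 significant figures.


Step 1: (E - mu) = 0.8689 - 0.8514 = 0.0175 eV
Step 2: Convert: (E-mu)*eV = 2.803e-21 J
Step 3: x = (E-mu)*eV/(kB*T) = 0.04751
Step 4: f = 1/(exp(0.04751)+1) = 0.4881

0.4881


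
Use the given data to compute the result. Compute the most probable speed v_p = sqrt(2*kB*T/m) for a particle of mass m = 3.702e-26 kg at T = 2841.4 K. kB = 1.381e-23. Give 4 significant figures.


Step 1: Numerator = 2*kB*T = 2*1.381e-23*2841.4 = 7.848e-20
Step 2: Ratio = 7.848e-20 / 3.702e-26 = 2.12e+06
Step 3: v_p = sqrt(2.12e+06) = 1456 m/s

1456


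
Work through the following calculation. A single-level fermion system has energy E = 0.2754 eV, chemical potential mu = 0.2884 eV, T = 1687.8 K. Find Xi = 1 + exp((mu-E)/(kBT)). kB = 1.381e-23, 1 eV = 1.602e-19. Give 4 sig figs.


Step 1: (mu - E) = 0.2884 - 0.2754 = 0.013 eV
Step 2: x = (mu-E)*eV/(kB*T) = 0.013*1.602e-19/(1.381e-23*1687.8) = 0.08935
Step 3: exp(x) = 1.093
Step 4: Xi = 1 + 1.093 = 2.093

2.093


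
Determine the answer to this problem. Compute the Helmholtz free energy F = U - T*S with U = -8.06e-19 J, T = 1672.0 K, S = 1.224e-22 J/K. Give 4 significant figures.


Step 1: T*S = 1672.0 * 1.224e-22 = 2.047e-19 J
Step 2: F = U - T*S = -8.06e-19 - 2.047e-19
Step 3: F = -1.011e-18 J

-1.011e-18


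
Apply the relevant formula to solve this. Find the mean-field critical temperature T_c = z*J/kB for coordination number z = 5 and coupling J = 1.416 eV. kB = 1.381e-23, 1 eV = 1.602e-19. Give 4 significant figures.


Step 1: z*J = 5*1.416 = 7.08 eV
Step 2: Convert to Joules: 7.08*1.602e-19 = 1.134e-18 J
Step 3: T_c = 1.134e-18 / 1.381e-23 = 8.213e+04 K

8.213e+04


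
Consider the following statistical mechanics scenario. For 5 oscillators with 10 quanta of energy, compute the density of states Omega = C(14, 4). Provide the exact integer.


Step 1: Use binomial coefficient C(14, 4)
Step 2: Numerator = 14! / 10!
Step 3: Denominator = 4!
Step 4: Omega = 1001

1001


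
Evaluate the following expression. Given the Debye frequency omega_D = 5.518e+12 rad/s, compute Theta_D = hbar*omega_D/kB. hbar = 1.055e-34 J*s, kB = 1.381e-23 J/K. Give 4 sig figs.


Step 1: hbar*omega_D = 1.055e-34 * 5.518e+12 = 5.821e-22 J
Step 2: Theta_D = 5.821e-22 / 1.381e-23
Step 3: Theta_D = 42.15 K

42.15


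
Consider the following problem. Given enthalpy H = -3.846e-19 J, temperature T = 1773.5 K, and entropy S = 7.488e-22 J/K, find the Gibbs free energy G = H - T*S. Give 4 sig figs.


Step 1: T*S = 1773.5 * 7.488e-22 = 1.328e-18 J
Step 2: G = H - T*S = -3.846e-19 - 1.328e-18
Step 3: G = -1.713e-18 J

-1.713e-18


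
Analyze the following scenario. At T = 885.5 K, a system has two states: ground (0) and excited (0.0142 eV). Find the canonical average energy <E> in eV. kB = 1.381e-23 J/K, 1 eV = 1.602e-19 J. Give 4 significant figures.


Step 1: beta*E = 0.0142*1.602e-19/(1.381e-23*885.5) = 0.186
Step 2: exp(-beta*E) = 0.8303
Step 3: <E> = 0.0142*0.8303/(1+0.8303) = 0.006442 eV

0.006442


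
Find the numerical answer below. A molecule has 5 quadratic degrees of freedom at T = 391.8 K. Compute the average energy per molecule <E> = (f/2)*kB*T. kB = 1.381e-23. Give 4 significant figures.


Step 1: f/2 = 5/2 = 2.5
Step 2: kB*T = 1.381e-23 * 391.8 = 5.411e-21
Step 3: <E> = 2.5 * 5.411e-21 = 1.353e-20 J

1.353e-20


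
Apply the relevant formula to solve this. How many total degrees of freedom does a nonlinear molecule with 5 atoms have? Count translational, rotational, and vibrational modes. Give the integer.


Step 1: Translational DOF = 3
Step 2: Rotational DOF (nonlinear) = 3
Step 3: Vibrational DOF = 3*5 - 6 = 9
Step 4: Total = 3 + 3 + 9 = 15

15


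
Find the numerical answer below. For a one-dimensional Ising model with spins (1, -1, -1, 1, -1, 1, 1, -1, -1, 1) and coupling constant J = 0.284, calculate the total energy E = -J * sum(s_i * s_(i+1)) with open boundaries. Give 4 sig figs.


Step 1: Nearest-neighbor products: -1, 1, -1, -1, -1, 1, -1, 1, -1
Step 2: Sum of products = -3
Step 3: E = -0.284 * -3 = 0.852

0.852


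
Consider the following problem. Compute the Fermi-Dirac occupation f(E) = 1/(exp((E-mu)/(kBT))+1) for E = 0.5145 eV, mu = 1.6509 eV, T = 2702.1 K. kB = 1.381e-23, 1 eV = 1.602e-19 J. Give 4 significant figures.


Step 1: (E - mu) = 0.5145 - 1.6509 = -1.136 eV
Step 2: Convert: (E-mu)*eV = -1.821e-19 J
Step 3: x = (E-mu)*eV/(kB*T) = -4.879
Step 4: f = 1/(exp(-4.879)+1) = 0.9925

0.9925


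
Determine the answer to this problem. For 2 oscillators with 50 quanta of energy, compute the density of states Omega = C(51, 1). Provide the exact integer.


Step 1: Use binomial coefficient C(51, 1)
Step 2: Numerator = 51! / 50!
Step 3: Denominator = 1!
Step 4: Omega = 51

51


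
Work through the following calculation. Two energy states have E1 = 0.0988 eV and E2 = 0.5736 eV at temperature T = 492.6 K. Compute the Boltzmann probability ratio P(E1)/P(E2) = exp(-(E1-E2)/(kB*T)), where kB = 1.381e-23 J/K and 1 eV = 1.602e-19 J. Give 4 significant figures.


Step 1: Compute energy difference dE = E1 - E2 = 0.0988 - 0.5736 = -0.4748 eV
Step 2: Convert to Joules: dE_J = -0.4748 * 1.602e-19 = -7.606e-20 J
Step 3: Compute exponent = -dE_J / (kB * T) = -(-7.606e-20) / (1.381e-23 * 492.6) = 11.18
Step 4: P(E1)/P(E2) = exp(11.18) = 7.176e+04

7.176e+04


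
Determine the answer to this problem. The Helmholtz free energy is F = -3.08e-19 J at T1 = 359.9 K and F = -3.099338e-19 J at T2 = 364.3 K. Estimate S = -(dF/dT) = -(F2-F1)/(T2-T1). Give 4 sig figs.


Step 1: dF = F2 - F1 = -3.099338e-19 - (-3.08e-19) = -1.9338e-21 J
Step 2: dT = T2 - T1 = 364.3 - 359.9 = 4.4 K
Step 3: S = -dF/dT = -(-1.9338e-21)/4.4 = 4.395e-22 J/K

4.395e-22


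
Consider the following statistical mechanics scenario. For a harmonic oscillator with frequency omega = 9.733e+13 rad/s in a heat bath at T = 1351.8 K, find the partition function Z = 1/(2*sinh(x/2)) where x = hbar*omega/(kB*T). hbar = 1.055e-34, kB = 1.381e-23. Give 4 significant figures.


Step 1: Compute x = hbar*omega/(kB*T) = 1.055e-34*9.733e+13/(1.381e-23*1351.8) = 0.55
Step 2: x/2 = 0.275
Step 3: sinh(x/2) = 0.2785
Step 4: Z = 1/(2*0.2785) = 1.795

1.795


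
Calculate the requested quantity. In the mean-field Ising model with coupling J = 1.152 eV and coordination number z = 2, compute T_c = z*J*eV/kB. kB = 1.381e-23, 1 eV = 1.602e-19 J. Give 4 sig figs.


Step 1: z*J = 2*1.152 = 2.304 eV
Step 2: Convert to Joules: 2.304*1.602e-19 = 3.691e-19 J
Step 3: T_c = 3.691e-19 / 1.381e-23 = 2.673e+04 K

2.673e+04


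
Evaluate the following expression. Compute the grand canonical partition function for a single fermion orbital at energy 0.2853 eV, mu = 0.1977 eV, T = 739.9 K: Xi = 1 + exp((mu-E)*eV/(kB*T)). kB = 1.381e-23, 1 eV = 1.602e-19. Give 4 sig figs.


Step 1: (mu - E) = 0.1977 - 0.2853 = -0.0876 eV
Step 2: x = (mu-E)*eV/(kB*T) = -0.0876*1.602e-19/(1.381e-23*739.9) = -1.373
Step 3: exp(x) = 0.2532
Step 4: Xi = 1 + 0.2532 = 1.253

1.253


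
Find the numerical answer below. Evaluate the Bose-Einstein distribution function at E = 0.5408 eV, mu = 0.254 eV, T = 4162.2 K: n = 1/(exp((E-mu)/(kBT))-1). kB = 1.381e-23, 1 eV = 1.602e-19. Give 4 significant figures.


Step 1: (E - mu) = 0.2868 eV
Step 2: x = (E-mu)*eV/(kB*T) = 0.2868*1.602e-19/(1.381e-23*4162.2) = 0.7993
Step 3: exp(x) = 2.224
Step 4: n = 1/(exp(x)-1) = 0.817

0.817


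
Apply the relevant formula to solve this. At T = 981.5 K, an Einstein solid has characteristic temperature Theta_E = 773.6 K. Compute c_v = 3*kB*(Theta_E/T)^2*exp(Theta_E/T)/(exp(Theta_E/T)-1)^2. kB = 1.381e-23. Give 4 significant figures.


Step 1: x = Theta_E/T = 773.6/981.5 = 0.7882
Step 2: x^2 = 0.6212
Step 3: exp(x) = 2.199
Step 4: c_v = 3*1.381e-23*0.6212*2.199/(2.199-1)^2 = 3.935e-23

3.935e-23


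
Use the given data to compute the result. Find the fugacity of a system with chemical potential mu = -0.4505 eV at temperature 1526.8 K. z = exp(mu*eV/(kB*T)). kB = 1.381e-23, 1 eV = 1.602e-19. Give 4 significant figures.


Step 1: Convert mu to Joules: -0.4505*1.602e-19 = -7.217e-20 J
Step 2: kB*T = 1.381e-23*1526.8 = 2.109e-20 J
Step 3: mu/(kB*T) = -3.423
Step 4: z = exp(-3.423) = 0.03262

0.03262


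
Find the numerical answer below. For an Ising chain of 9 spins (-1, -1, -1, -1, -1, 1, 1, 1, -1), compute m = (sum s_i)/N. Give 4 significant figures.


Step 1: Count up spins (+1): 3, down spins (-1): 6
Step 2: Total magnetization M = 3 - 6 = -3
Step 3: m = M/N = -3/9 = -0.3333

-0.3333


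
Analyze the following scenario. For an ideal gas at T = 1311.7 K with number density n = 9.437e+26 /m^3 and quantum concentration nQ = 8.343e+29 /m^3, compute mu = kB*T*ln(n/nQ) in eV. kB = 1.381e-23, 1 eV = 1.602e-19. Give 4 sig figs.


Step 1: n/nQ = 9.437e+26/8.343e+29 = 0.001131
Step 2: ln(n/nQ) = -6.785
Step 3: mu = kB*T*ln(n/nQ) = 1.811e-20*-6.785 = -1.229e-19 J
Step 4: Convert to eV: -1.229e-19/1.602e-19 = -0.7672 eV

-0.7672


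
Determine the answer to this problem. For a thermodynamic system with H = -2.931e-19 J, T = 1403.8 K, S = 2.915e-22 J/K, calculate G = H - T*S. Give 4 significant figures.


Step 1: T*S = 1403.8 * 2.915e-22 = 4.092e-19 J
Step 2: G = H - T*S = -2.931e-19 - 4.092e-19
Step 3: G = -7.023e-19 J

-7.023e-19


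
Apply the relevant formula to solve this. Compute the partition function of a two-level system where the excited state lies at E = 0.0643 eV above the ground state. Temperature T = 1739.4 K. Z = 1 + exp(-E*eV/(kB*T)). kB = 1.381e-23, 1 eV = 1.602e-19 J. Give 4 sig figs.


Step 1: Compute beta*E = E*eV/(kB*T) = 0.0643*1.602e-19/(1.381e-23*1739.4) = 0.4288
Step 2: exp(-beta*E) = exp(-0.4288) = 0.6513
Step 3: Z = 1 + 0.6513 = 1.651

1.651


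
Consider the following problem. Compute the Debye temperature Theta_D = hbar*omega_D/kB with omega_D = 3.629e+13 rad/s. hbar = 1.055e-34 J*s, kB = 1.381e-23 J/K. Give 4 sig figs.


Step 1: hbar*omega_D = 1.055e-34 * 3.629e+13 = 3.829e-21 J
Step 2: Theta_D = 3.829e-21 / 1.381e-23
Step 3: Theta_D = 277.2 K

277.2


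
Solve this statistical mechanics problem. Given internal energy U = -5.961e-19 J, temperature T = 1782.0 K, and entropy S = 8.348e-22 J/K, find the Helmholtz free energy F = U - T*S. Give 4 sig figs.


Step 1: T*S = 1782.0 * 8.348e-22 = 1.488e-18 J
Step 2: F = U - T*S = -5.961e-19 - 1.488e-18
Step 3: F = -2.084e-18 J

-2.084e-18


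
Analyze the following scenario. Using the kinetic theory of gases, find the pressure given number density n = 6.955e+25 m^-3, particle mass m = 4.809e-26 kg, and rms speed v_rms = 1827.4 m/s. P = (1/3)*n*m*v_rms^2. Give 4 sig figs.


Step 1: v_rms^2 = 1827.4^2 = 3.339e+06
Step 2: n*m = 6.955e+25*4.809e-26 = 3.345
Step 3: P = (1/3)*3.345*3.339e+06 = 3.723e+06 Pa

3.723e+06


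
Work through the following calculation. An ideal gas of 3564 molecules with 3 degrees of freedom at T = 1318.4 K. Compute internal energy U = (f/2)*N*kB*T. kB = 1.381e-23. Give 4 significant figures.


Step 1: f/2 = 3/2 = 1.5
Step 2: N*kB*T = 3564*1.381e-23*1318.4 = 6.489e-17
Step 3: U = 1.5 * 6.489e-17 = 9.734e-17 J

9.734e-17


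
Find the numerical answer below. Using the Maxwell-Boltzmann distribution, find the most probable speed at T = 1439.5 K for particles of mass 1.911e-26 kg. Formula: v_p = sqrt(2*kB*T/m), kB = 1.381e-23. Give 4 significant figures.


Step 1: Numerator = 2*kB*T = 2*1.381e-23*1439.5 = 3.976e-20
Step 2: Ratio = 3.976e-20 / 1.911e-26 = 2.081e+06
Step 3: v_p = sqrt(2.081e+06) = 1442 m/s

1442


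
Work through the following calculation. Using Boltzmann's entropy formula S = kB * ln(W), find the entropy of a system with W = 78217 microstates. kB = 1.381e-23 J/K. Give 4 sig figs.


Step 1: ln(W) = ln(78217) = 11.27
Step 2: S = kB * ln(W) = 1.381e-23 * 11.27
Step 3: S = 1.556e-22 J/K

1.556e-22


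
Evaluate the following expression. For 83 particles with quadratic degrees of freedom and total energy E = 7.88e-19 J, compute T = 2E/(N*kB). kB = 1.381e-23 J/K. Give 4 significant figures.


Step 1: Numerator = 2*E = 2*7.88e-19 = 1.576e-18 J
Step 2: Denominator = N*kB = 83*1.381e-23 = 1.146e-21
Step 3: T = 1.576e-18 / 1.146e-21 = 1375 K

1375


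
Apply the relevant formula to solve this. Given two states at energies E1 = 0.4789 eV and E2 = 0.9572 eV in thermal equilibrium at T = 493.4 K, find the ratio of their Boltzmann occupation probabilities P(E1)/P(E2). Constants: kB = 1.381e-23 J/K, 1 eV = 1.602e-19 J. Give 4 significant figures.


Step 1: Compute energy difference dE = E1 - E2 = 0.4789 - 0.9572 = -0.4783 eV
Step 2: Convert to Joules: dE_J = -0.4783 * 1.602e-19 = -7.662e-20 J
Step 3: Compute exponent = -dE_J / (kB * T) = -(-7.662e-20) / (1.381e-23 * 493.4) = 11.25
Step 4: P(E1)/P(E2) = exp(11.25) = 7.652e+04

7.652e+04


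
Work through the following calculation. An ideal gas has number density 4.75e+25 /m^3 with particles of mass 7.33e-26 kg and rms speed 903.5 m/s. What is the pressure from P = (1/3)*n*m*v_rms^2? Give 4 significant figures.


Step 1: v_rms^2 = 903.5^2 = 8.163e+05
Step 2: n*m = 4.75e+25*7.33e-26 = 3.482
Step 3: P = (1/3)*3.482*8.163e+05 = 9.474e+05 Pa

9.474e+05


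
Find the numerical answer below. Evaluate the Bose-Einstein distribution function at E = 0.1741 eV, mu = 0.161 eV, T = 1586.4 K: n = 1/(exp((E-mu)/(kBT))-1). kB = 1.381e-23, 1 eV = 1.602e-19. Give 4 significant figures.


Step 1: (E - mu) = 0.0131 eV
Step 2: x = (E-mu)*eV/(kB*T) = 0.0131*1.602e-19/(1.381e-23*1586.4) = 0.09579
Step 3: exp(x) = 1.101
Step 4: n = 1/(exp(x)-1) = 9.947

9.947


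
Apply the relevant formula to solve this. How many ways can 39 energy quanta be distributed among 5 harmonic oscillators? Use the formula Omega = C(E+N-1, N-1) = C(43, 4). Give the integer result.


Step 1: Use binomial coefficient C(43, 4)
Step 2: Numerator = 43! / 39!
Step 3: Denominator = 4!
Step 4: Omega = 123410

123410


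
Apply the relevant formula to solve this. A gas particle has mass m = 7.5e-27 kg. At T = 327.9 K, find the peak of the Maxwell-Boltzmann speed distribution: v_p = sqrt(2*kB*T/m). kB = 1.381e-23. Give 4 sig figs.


Step 1: Numerator = 2*kB*T = 2*1.381e-23*327.9 = 9.057e-21
Step 2: Ratio = 9.057e-21 / 7.5e-27 = 1.208e+06
Step 3: v_p = sqrt(1.208e+06) = 1099 m/s

1099


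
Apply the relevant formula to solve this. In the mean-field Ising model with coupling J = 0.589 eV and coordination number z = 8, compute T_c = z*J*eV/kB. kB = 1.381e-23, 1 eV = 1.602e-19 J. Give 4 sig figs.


Step 1: z*J = 8*0.589 = 4.712 eV
Step 2: Convert to Joules: 4.712*1.602e-19 = 7.549e-19 J
Step 3: T_c = 7.549e-19 / 1.381e-23 = 5.466e+04 K

5.466e+04


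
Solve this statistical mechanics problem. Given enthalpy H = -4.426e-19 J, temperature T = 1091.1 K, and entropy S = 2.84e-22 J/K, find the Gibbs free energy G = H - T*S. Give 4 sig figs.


Step 1: T*S = 1091.1 * 2.84e-22 = 3.099e-19 J
Step 2: G = H - T*S = -4.426e-19 - 3.099e-19
Step 3: G = -7.525e-19 J

-7.525e-19


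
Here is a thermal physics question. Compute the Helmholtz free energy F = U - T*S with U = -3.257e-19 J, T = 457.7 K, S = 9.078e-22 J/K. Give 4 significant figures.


Step 1: T*S = 457.7 * 9.078e-22 = 4.155e-19 J
Step 2: F = U - T*S = -3.257e-19 - 4.155e-19
Step 3: F = -7.412e-19 J

-7.412e-19


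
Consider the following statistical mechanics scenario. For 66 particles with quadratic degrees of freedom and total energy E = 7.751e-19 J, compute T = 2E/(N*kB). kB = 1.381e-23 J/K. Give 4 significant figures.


Step 1: Numerator = 2*E = 2*7.751e-19 = 1.55e-18 J
Step 2: Denominator = N*kB = 66*1.381e-23 = 9.115e-22
Step 3: T = 1.55e-18 / 9.115e-22 = 1701 K

1701


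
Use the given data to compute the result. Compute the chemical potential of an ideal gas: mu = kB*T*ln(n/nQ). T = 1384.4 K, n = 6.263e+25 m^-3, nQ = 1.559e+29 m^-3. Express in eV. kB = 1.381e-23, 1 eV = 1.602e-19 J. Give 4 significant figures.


Step 1: n/nQ = 6.263e+25/1.559e+29 = 0.0004017
Step 2: ln(n/nQ) = -7.82
Step 3: mu = kB*T*ln(n/nQ) = 1.912e-20*-7.82 = -1.495e-19 J
Step 4: Convert to eV: -1.495e-19/1.602e-19 = -0.9332 eV

-0.9332


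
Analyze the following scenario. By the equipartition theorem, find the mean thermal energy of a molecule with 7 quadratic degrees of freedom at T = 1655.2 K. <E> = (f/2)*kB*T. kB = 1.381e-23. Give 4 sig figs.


Step 1: f/2 = 7/2 = 3.5
Step 2: kB*T = 1.381e-23 * 1655.2 = 2.286e-20
Step 3: <E> = 3.5 * 2.286e-20 = 8e-20 J

8e-20


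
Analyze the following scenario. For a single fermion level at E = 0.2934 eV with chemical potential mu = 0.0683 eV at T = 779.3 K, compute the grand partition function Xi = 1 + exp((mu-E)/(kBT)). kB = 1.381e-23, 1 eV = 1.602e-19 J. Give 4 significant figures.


Step 1: (mu - E) = 0.0683 - 0.2934 = -0.2251 eV
Step 2: x = (mu-E)*eV/(kB*T) = -0.2251*1.602e-19/(1.381e-23*779.3) = -3.351
Step 3: exp(x) = 0.03506
Step 4: Xi = 1 + 0.03506 = 1.035

1.035


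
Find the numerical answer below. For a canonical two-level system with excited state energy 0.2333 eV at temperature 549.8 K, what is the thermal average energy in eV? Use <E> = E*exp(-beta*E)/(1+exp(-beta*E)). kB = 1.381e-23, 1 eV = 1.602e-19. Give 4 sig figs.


Step 1: beta*E = 0.2333*1.602e-19/(1.381e-23*549.8) = 4.922
Step 2: exp(-beta*E) = 0.007281
Step 3: <E> = 0.2333*0.007281/(1+0.007281) = 0.001686 eV

0.001686


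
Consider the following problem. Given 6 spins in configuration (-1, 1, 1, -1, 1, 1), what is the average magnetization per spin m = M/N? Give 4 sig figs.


Step 1: Count up spins (+1): 4, down spins (-1): 2
Step 2: Total magnetization M = 4 - 2 = 2
Step 3: m = M/N = 2/6 = 0.3333

0.3333


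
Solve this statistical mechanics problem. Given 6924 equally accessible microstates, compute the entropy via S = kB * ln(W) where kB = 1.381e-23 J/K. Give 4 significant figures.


Step 1: ln(W) = ln(6924) = 8.843
Step 2: S = kB * ln(W) = 1.381e-23 * 8.843
Step 3: S = 1.221e-22 J/K

1.221e-22


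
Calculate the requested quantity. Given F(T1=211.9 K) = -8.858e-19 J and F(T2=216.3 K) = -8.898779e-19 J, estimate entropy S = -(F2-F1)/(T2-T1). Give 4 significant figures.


Step 1: dF = F2 - F1 = -8.898779e-19 - (-8.858e-19) = -4.0779e-21 J
Step 2: dT = T2 - T1 = 216.3 - 211.9 = 4.4 K
Step 3: S = -dF/dT = -(-4.0779e-21)/4.4 = 9.268e-22 J/K

9.268e-22


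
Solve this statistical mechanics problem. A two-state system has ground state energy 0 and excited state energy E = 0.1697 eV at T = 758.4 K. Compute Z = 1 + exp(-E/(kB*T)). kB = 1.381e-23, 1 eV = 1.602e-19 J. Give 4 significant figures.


Step 1: Compute beta*E = E*eV/(kB*T) = 0.1697*1.602e-19/(1.381e-23*758.4) = 2.596
Step 2: exp(-beta*E) = exp(-2.596) = 0.07459
Step 3: Z = 1 + 0.07459 = 1.075

1.075


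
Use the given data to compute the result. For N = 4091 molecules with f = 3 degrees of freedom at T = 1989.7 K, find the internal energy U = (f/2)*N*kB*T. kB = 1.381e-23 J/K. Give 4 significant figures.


Step 1: f/2 = 3/2 = 1.5
Step 2: N*kB*T = 4091*1.381e-23*1989.7 = 1.124e-16
Step 3: U = 1.5 * 1.124e-16 = 1.686e-16 J

1.686e-16


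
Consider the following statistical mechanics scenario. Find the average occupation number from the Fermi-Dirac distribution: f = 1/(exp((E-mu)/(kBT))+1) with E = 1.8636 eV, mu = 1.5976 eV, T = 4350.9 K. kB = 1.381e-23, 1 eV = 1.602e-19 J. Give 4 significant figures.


Step 1: (E - mu) = 1.8636 - 1.5976 = 0.266 eV
Step 2: Convert: (E-mu)*eV = 4.261e-20 J
Step 3: x = (E-mu)*eV/(kB*T) = 0.7092
Step 4: f = 1/(exp(0.7092)+1) = 0.3298

0.3298


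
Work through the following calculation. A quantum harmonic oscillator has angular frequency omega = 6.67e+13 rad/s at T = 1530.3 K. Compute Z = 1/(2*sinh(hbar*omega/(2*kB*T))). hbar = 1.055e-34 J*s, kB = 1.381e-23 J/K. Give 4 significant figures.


Step 1: Compute x = hbar*omega/(kB*T) = 1.055e-34*6.67e+13/(1.381e-23*1530.3) = 0.333
Step 2: x/2 = 0.1665
Step 3: sinh(x/2) = 0.1673
Step 4: Z = 1/(2*0.1673) = 2.989

2.989


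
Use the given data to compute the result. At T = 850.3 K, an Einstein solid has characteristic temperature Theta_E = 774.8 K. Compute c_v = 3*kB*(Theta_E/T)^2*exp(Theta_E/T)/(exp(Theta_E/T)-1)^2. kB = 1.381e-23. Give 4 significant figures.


Step 1: x = Theta_E/T = 774.8/850.3 = 0.9112
Step 2: x^2 = 0.8303
Step 3: exp(x) = 2.487
Step 4: c_v = 3*1.381e-23*0.8303*2.487/(2.487-1)^2 = 3.868e-23

3.868e-23


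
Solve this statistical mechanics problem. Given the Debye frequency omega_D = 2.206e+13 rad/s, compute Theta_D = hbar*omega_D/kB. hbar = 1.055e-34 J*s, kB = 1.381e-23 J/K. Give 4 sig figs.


Step 1: hbar*omega_D = 1.055e-34 * 2.206e+13 = 2.327e-21 J
Step 2: Theta_D = 2.327e-21 / 1.381e-23
Step 3: Theta_D = 168.5 K

168.5


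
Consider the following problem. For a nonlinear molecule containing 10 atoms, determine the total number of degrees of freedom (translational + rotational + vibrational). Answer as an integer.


Step 1: Translational DOF = 3
Step 2: Rotational DOF (nonlinear) = 3
Step 3: Vibrational DOF = 3*10 - 6 = 24
Step 4: Total = 3 + 3 + 24 = 30

30


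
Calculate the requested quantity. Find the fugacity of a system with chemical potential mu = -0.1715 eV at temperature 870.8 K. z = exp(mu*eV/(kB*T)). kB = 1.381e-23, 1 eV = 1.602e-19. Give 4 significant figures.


Step 1: Convert mu to Joules: -0.1715*1.602e-19 = -2.747e-20 J
Step 2: kB*T = 1.381e-23*870.8 = 1.203e-20 J
Step 3: mu/(kB*T) = -2.285
Step 4: z = exp(-2.285) = 0.1018

0.1018


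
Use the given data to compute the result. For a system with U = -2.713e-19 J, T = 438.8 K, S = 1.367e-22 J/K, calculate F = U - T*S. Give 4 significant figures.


Step 1: T*S = 438.8 * 1.367e-22 = 5.998e-20 J
Step 2: F = U - T*S = -2.713e-19 - 5.998e-20
Step 3: F = -3.313e-19 J

-3.313e-19


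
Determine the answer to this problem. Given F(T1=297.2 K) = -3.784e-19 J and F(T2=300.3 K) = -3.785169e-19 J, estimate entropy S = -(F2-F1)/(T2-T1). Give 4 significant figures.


Step 1: dF = F2 - F1 = -3.785169e-19 - (-3.784e-19) = -1.169e-22 J
Step 2: dT = T2 - T1 = 300.3 - 297.2 = 3.1 K
Step 3: S = -dF/dT = -(-1.169e-22)/3.1 = 3.771e-23 J/K

3.771e-23


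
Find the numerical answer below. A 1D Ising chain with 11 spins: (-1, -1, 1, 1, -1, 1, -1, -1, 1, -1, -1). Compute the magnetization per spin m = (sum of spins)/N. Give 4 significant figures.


Step 1: Count up spins (+1): 4, down spins (-1): 7
Step 2: Total magnetization M = 4 - 7 = -3
Step 3: m = M/N = -3/11 = -0.2727

-0.2727


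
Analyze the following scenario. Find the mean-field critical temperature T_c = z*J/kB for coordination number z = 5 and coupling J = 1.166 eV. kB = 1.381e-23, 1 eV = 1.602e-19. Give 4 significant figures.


Step 1: z*J = 5*1.166 = 5.83 eV
Step 2: Convert to Joules: 5.83*1.602e-19 = 9.34e-19 J
Step 3: T_c = 9.34e-19 / 1.381e-23 = 6.763e+04 K

6.763e+04


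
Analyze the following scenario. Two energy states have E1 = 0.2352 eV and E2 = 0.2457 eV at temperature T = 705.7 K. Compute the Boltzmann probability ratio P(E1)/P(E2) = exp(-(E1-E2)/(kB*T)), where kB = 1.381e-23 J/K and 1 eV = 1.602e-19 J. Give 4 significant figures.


Step 1: Compute energy difference dE = E1 - E2 = 0.2352 - 0.2457 = -0.0105 eV
Step 2: Convert to Joules: dE_J = -0.0105 * 1.602e-19 = -1.682e-21 J
Step 3: Compute exponent = -dE_J / (kB * T) = -(-1.682e-21) / (1.381e-23 * 705.7) = 0.1726
Step 4: P(E1)/P(E2) = exp(0.1726) = 1.188

1.188


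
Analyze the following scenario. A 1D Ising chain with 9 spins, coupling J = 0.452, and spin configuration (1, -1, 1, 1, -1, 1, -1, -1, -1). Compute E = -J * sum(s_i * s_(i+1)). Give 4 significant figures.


Step 1: Nearest-neighbor products: -1, -1, 1, -1, -1, -1, 1, 1
Step 2: Sum of products = -2
Step 3: E = -0.452 * -2 = 0.904

0.904


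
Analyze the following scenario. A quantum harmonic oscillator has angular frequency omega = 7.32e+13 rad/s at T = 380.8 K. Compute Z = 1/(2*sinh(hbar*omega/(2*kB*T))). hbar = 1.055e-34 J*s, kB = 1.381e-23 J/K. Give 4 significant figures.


Step 1: Compute x = hbar*omega/(kB*T) = 1.055e-34*7.32e+13/(1.381e-23*380.8) = 1.468
Step 2: x/2 = 0.7342
Step 3: sinh(x/2) = 0.802
Step 4: Z = 1/(2*0.802) = 0.6234

0.6234


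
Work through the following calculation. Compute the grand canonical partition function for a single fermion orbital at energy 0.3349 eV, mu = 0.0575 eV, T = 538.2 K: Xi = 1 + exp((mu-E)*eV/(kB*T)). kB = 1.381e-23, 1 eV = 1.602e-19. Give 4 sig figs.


Step 1: (mu - E) = 0.0575 - 0.3349 = -0.2774 eV
Step 2: x = (mu-E)*eV/(kB*T) = -0.2774*1.602e-19/(1.381e-23*538.2) = -5.979
Step 3: exp(x) = 0.002531
Step 4: Xi = 1 + 0.002531 = 1.003

1.003


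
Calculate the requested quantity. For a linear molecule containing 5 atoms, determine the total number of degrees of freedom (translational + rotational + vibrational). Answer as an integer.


Step 1: Translational DOF = 3
Step 2: Rotational DOF (linear) = 2
Step 3: Vibrational DOF = 3*5 - 5 = 10
Step 4: Total = 3 + 2 + 10 = 15

15


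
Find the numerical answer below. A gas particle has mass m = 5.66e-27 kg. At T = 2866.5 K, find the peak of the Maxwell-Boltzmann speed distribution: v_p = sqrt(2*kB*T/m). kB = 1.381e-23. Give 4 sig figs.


Step 1: Numerator = 2*kB*T = 2*1.381e-23*2866.5 = 7.917e-20
Step 2: Ratio = 7.917e-20 / 5.66e-27 = 1.399e+07
Step 3: v_p = sqrt(1.399e+07) = 3740 m/s

3740


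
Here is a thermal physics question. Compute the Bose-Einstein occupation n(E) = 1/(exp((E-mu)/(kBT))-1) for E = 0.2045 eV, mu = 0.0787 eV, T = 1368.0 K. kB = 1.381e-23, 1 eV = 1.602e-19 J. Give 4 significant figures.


Step 1: (E - mu) = 0.1258 eV
Step 2: x = (E-mu)*eV/(kB*T) = 0.1258*1.602e-19/(1.381e-23*1368.0) = 1.067
Step 3: exp(x) = 2.906
Step 4: n = 1/(exp(x)-1) = 0.5247

0.5247


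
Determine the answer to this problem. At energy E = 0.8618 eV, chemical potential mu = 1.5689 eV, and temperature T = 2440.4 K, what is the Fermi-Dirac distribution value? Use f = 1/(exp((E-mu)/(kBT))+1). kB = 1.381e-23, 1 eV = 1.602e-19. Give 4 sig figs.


Step 1: (E - mu) = 0.8618 - 1.5689 = -0.7071 eV
Step 2: Convert: (E-mu)*eV = -1.133e-19 J
Step 3: x = (E-mu)*eV/(kB*T) = -3.361
Step 4: f = 1/(exp(-3.361)+1) = 0.9665

0.9665


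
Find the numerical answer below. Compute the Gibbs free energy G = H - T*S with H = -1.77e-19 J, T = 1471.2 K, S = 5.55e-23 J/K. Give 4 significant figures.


Step 1: T*S = 1471.2 * 5.55e-23 = 8.165e-20 J
Step 2: G = H - T*S = -1.77e-19 - 8.165e-20
Step 3: G = -2.587e-19 J

-2.587e-19


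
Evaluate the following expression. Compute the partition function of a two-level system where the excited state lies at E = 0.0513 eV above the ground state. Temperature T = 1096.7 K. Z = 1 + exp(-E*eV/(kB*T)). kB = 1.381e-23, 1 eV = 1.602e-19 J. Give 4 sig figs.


Step 1: Compute beta*E = E*eV/(kB*T) = 0.0513*1.602e-19/(1.381e-23*1096.7) = 0.5426
Step 2: exp(-beta*E) = exp(-0.5426) = 0.5812
Step 3: Z = 1 + 0.5812 = 1.581

1.581


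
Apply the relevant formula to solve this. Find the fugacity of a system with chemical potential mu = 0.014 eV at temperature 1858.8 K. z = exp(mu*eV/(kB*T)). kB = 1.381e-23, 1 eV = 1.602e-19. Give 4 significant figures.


Step 1: Convert mu to Joules: 0.014*1.602e-19 = 2.243e-21 J
Step 2: kB*T = 1.381e-23*1858.8 = 2.567e-20 J
Step 3: mu/(kB*T) = 0.08737
Step 4: z = exp(0.08737) = 1.091

1.091


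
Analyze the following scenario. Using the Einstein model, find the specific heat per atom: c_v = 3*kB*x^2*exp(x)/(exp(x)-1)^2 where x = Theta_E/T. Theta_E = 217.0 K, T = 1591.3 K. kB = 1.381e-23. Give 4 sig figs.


Step 1: x = Theta_E/T = 217.0/1591.3 = 0.1364
Step 2: x^2 = 0.0186
Step 3: exp(x) = 1.146
Step 4: c_v = 3*1.381e-23*0.0186*1.146/(1.146-1)^2 = 4.137e-23

4.137e-23


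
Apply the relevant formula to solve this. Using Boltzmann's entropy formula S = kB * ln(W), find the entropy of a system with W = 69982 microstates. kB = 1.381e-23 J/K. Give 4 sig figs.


Step 1: ln(W) = ln(69982) = 11.16
Step 2: S = kB * ln(W) = 1.381e-23 * 11.16
Step 3: S = 1.541e-22 J/K

1.541e-22


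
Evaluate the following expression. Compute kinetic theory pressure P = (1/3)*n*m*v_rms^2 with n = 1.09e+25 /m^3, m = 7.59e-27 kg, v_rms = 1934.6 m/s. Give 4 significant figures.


Step 1: v_rms^2 = 1934.6^2 = 3.743e+06
Step 2: n*m = 1.09e+25*7.59e-27 = 0.08273
Step 3: P = (1/3)*0.08273*3.743e+06 = 1.032e+05 Pa

1.032e+05


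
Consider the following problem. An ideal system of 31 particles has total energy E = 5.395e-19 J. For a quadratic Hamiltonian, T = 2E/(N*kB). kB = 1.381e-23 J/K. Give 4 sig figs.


Step 1: Numerator = 2*E = 2*5.395e-19 = 1.079e-18 J
Step 2: Denominator = N*kB = 31*1.381e-23 = 4.281e-22
Step 3: T = 1.079e-18 / 4.281e-22 = 2520 K

2520


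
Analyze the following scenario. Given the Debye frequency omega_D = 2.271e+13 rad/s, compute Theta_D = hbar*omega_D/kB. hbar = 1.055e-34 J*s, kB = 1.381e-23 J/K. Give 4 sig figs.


Step 1: hbar*omega_D = 1.055e-34 * 2.271e+13 = 2.396e-21 J
Step 2: Theta_D = 2.396e-21 / 1.381e-23
Step 3: Theta_D = 173.5 K

173.5


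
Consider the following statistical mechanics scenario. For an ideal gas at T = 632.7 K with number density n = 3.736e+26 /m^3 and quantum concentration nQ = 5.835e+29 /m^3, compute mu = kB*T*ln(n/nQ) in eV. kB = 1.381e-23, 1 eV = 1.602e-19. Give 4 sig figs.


Step 1: n/nQ = 3.736e+26/5.835e+29 = 0.0006403
Step 2: ln(n/nQ) = -7.354
Step 3: mu = kB*T*ln(n/nQ) = 8.738e-21*-7.354 = -6.425e-20 J
Step 4: Convert to eV: -6.425e-20/1.602e-19 = -0.4011 eV

-0.4011
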